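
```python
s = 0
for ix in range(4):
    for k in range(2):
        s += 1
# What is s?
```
Trace:
  s=0
  s=1, ix=0, k=0
  s=2, ix=0, k=1
  s=3, ix=1, k=0
  s=4, ix=1, k=1
  s=5, ix=2, k=0
  s=6, ix=2, k=1
  s=7, ix=3, k=0
  s=8, ix=3, k=1

Final answer: 8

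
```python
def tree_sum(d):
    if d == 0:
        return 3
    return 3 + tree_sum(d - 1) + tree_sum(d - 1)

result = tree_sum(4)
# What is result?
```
Call trace (a repeated sub-call is expanded the first time; later identical calls just restate its return value):
tree_sum(d=4)
  tree_sum(d=3)
    tree_sum(d=2)
      tree_sum(d=1)
        tree_sum(d=0)
        -> return 3
        tree_sum(d=0)
        -> return 3
      -> return 9
      tree_sum(d=1) -> return 9  (same call as traced above)
    -> return 21
    tree_sum(d=2) -> return 21  (same call as traced above)
  -> return 45
  tree_sum(d=3) -> return 45  (same call as traced above)
-> return 93

Final answer: 93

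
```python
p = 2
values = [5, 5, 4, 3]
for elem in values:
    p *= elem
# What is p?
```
Trace:
  p=2
  p=10, elem=5
  p=50, elem=5
  p=200, elem=4
  p=600, elem=3

Final answer: 600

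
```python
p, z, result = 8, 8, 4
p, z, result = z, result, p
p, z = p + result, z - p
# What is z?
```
Trace:
  p=8, z=8, result=4
  p=8, z=4, result=8
  p=16, z=-4, result=8

Final answer: -4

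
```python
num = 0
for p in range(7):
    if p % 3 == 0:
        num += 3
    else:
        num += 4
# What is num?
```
Trace:
  num=0
  num=3, p=0
  num=7, p=1
  num=11, p=2
  num=14, p=3
  num=18, p=4
  num=22, p=5
  num=25, p=6

Final answer: 25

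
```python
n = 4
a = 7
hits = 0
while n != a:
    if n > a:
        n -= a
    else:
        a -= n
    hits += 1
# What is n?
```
Trace:
  n=4
  n=4, a=7
  n=4, a=7, hits=0
  n=4, a=3, hits=1
  n=1, a=3, hits=2
  n=1, a=2, hits=3
  n=1, a=1, hits=4

Final answer: 1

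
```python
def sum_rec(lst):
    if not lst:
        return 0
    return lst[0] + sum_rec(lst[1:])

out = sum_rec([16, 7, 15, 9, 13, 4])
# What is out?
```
Call trace:
sum_rec(lst=[16, 7, 15, 9, 13, 4])
  sum_rec(lst=[7, 15, 9, 13, 4])
    sum_rec(lst=[15, 9, 13, 4])
      sum_rec(lst=[9, 13, 4])
        sum_rec(lst=[13, 4])
          sum_rec(lst=[4])
            sum_rec(lst=[])
            -> return 0
          -> return 4
        -> return 17
      -> return 26
    -> return 41
  -> return 48
-> return 64

Final answer: 64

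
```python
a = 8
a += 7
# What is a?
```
Trace:
  a=8
  a=15

Final answer: 15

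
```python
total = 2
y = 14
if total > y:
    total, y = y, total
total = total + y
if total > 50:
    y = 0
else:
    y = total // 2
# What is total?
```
Trace:
  total=2
  total=2, y=14
  total=2, y=14
  total=16, y=14
  total=16, y=8

Final answer: 16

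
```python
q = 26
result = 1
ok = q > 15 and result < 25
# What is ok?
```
Trace:
  q=26
  q=26, result=1
  q=26, result=1, ok=True

Final answer: True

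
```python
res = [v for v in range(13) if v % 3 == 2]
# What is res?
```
Trace:
  v=0
  v=1
  v=2
  v=3
  v=4
  v=5
  v=6
  v=7
  v=8
  v=9
  v=10
  v=11
  v=12
  res=[2, 5, 8, 11]

Final answer: [2, 5, 8, 11]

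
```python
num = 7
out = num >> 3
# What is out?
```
Trace:
  num=7
  num=7, out=0

Final answer: 0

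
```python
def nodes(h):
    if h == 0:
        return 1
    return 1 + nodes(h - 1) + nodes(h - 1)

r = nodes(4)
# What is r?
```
Call trace (a repeated sub-call is expanded the first time; later identical calls just restate its return value):
nodes(h=4)
  nodes(h=3)
    nodes(h=2)
      nodes(h=1)
        nodes(h=0)
        -> return 1
        nodes(h=0)
        -> return 1
      -> return 3
      nodes(h=1) -> return 3  (same call as traced above)
    -> return 7
    nodes(h=2) -> return 7  (same call as traced above)
  -> return 15
  nodes(h=3) -> return 15  (same call as traced above)
-> return 31

Final answer: 31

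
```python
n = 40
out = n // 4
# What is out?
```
Trace:
  n=40
  n=40, out=10

Final answer: 10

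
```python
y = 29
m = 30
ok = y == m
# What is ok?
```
Trace:
  y=29
  y=29, m=30
  y=29, m=30, ok=False

Final answer: False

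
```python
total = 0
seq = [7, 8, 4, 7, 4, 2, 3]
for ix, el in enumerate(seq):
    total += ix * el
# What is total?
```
Trace:
  total=0
  total=0, ix=0, el=7
  total=8, ix=1, el=8
  total=16, ix=2, el=4
  total=37, ix=3, el=7
  total=53, ix=4, el=4
  total=63, ix=5, el=2
  total=81, ix=6, el=3

Final answer: 81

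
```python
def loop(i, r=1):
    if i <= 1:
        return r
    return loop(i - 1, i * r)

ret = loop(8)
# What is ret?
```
Call trace:
loop(i=8, r=1)
  loop(i=7, r=8)
    loop(i=6, r=56)
      loop(i=5, r=336)
        loop(i=4, r=1680)
          loop(i=3, r=6720)
            loop(i=2, r=20160)
              loop(i=1, r=40320)
              -> return 40320
            -> return 40320
          -> return 40320
        -> return 40320
      -> return 40320
    -> return 40320
  -> return 40320
-> return 40320

Final answer: 40320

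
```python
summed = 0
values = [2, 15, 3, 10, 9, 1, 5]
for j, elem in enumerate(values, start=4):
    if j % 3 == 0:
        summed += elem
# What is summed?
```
Trace:
  summed=0
  summed=0, j=4, elem=2
  summed=0, j=5, elem=15
  summed=3, j=6, elem=3
  summed=3, j=7, elem=10
  summed=3, j=8, elem=9
  summed=4, j=9, elem=1
  summed=4, j=10, elem=5

Final answer: 4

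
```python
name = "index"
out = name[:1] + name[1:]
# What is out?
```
Trace:
  name='index'
  name='index', out='index'

Final answer: 'index'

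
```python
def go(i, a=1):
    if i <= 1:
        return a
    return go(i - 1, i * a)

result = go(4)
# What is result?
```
Call trace:
go(i=4, a=1)
  go(i=3, a=4)
    go(i=2, a=12)
      go(i=1, a=24)
      -> return 24
    -> return 24
  -> return 24
-> return 24

Final answer: 24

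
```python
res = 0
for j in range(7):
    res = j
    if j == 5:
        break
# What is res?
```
Trace:
  res=0
  res=0, j=0
  res=1, j=1
  res=2, j=2
  res=3, j=3
  res=4, j=4
  res=5, j=5

Final answer: 5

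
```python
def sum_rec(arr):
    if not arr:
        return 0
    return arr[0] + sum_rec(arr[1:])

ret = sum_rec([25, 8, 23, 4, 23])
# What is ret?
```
Call trace:
sum_rec(arr=[25, 8, 23, 4, 23])
  sum_rec(arr=[8, 23, 4, 23])
    sum_rec(arr=[23, 4, 23])
      sum_rec(arr=[4, 23])
        sum_rec(arr=[23])
          sum_rec(arr=[])
          -> return 0
        -> return 23
      -> return 27
    -> return 50
  -> return 58
-> return 83

Final answer: 83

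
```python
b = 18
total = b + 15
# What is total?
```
Trace:
  b=18
  b=18, total=33

Final answer: 33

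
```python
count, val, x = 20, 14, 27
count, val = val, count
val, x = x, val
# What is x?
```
Trace:
  count=20, val=14, x=27
  count=14, val=20, x=27
  count=14, val=27, x=20

Final answer: 20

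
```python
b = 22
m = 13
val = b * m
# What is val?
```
Trace:
  b=22
  b=22, m=13
  b=22, m=13, val=286

Final answer: 286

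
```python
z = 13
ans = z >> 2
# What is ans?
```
Trace:
  z=13
  z=13, ans=3

Final answer: 3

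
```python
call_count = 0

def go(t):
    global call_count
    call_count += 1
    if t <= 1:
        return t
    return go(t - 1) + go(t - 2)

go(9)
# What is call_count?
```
Call trace (a repeated sub-call is expanded the first time; later identical calls just restate its return value):
go(t=9)
  go(t=8)
    go(t=7)
      go(t=6)
        go(t=5)
          go(t=4)
            go(t=3)
              go(t=2)
                go(t=1)
                -> return 1
                go(t=0)
                -> return 0
              -> return 1
              go(t=1)
              -> return 1
            -> return 2
            go(t=2) -> return 1  (same call as traced above)
          -> return 3
          go(t=3) -> return 2  (same call as traced above)
        -> return 5
        go(t=4) -> return 3  (same call as traced above)
      -> return 8
      go(t=5) -> return 5  (same call as traced above)
    -> return 13
    go(t=6) -> return 8  (same call as traced above)
  -> return 21
  go(t=7) -> return 13  (same call as traced above)
-> return 34

call_count is incremented once per call, so count the calls in each subtree. Let C(t) = number of calls made by go(t).
C(0) = C(1) = 1 (base case, no recursion); C(t) = 1 + C(t - 1) + C(t - 2) otherwise.
C(2) = 1 + C(1) + C(0) = 1 + 1 + 1 = 3
C(3) = 1 + C(2) + C(1) = 1 + 3 + 1 = 5
C(4) = 1 + C(3) + C(2) = 1 + 5 + 3 = 9
C(5) = 1 + C(4) + C(3) = 1 + 9 + 5 = 15
C(6) = 1 + C(5) + C(4) = 1 + 15 + 9 = 25
C(7) = 1 + C(6) + C(5) = 1 + 25 + 15 = 41
C(8) = 1 + C(7) + C(6) = 1 + 41 + 25 = 67
C(9) = 1 + C(8) + C(7) = 1 + 67 + 41 = 109
call_count = C(9) = 109

Final answer: 109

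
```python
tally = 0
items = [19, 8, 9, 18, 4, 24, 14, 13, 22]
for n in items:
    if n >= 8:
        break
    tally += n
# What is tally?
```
Trace:
  tally=0
  tally=0, n=19

Final answer: 0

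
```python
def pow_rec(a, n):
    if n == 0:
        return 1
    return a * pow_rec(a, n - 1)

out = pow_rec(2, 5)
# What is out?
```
Call trace:
pow_rec(a=2, n=5)
  pow_rec(a=2, n=4)
    pow_rec(a=2, n=3)
      pow_rec(a=2, n=2)
        pow_rec(a=2, n=1)
          pow_rec(a=2, n=0)
          -> return 1
        -> return 2
      -> return 4
    -> return 8
  -> return 16
-> return 32

Final answer: 32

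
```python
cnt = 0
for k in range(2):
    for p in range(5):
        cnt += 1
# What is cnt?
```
Trace:
  cnt=0
  cnt=1, k=0, p=0
  cnt=2, k=0, p=1
  cnt=3, k=0, p=2
  cnt=4, k=0, p=3
  cnt=5, k=0, p=4
  cnt=6, k=1, p=0
  cnt=7, k=1, p=1
  cnt=8, k=1, p=2
  cnt=9, k=1, p=3
  cnt=10, k=1, p=4

Final answer: 10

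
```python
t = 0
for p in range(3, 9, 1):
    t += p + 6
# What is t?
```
Trace:
  t=0
  t=9, p=3
  t=19, p=4
  t=30, p=5
  t=42, p=6
  t=55, p=7
  t=69, p=8

Final answer: 69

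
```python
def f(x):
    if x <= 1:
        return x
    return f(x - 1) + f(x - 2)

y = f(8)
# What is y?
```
Call trace (a repeated sub-call is expanded the first time; later identical calls just restate its return value):
f(x=8)
  f(x=7)
    f(x=6)
      f(x=5)
        f(x=4)
          f(x=3)
            f(x=2)
              f(x=1)
              -> return 1
              f(x=0)
              -> return 0
            -> return 1
            f(x=1)
            -> return 1
          -> return 2
          f(x=2) -> return 1  (same call as traced above)
        -> return 3
        f(x=3) -> return 2  (same call as traced above)
      -> return 5
      f(x=4) -> return 3  (same call as traced above)
    -> return 8
    f(x=5) -> return 5  (same call as traced above)
  -> return 13
  f(x=6) -> return 8  (same call as traced above)
-> return 21

Final answer: 21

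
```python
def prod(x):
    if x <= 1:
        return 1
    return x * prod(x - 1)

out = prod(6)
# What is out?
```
Call trace:
prod(x=6)
  prod(x=5)
    prod(x=4)
      prod(x=3)
        prod(x=2)
          prod(x=1)
          -> return 1
        -> return 2
      -> return 6
    -> return 24
  -> return 120
-> return 720

Final answer: 720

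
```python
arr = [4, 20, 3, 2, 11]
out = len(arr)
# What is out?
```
Trace:
  arr=[4, 20, 3, 2, 11]
  arr=[4, 20, 3, 2, 11], out=5

Final answer: 5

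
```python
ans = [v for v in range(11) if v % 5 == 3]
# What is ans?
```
Trace:
  v=0
  v=1
  v=2
  v=3
  v=4
  v=5
  v=6
  v=7
  v=8
  v=9
  v=10
  ans=[3, 8]

Final answer: [3, 8]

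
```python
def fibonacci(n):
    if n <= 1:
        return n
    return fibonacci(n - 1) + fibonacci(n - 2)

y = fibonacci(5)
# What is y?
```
Call trace (a repeated sub-call is expanded the first time; later identical calls just restate its return value):
fibonacci(n=5)
  fibonacci(n=4)
    fibonacci(n=3)
      fibonacci(n=2)
        fibonacci(n=1)
        -> return 1
        fibonacci(n=0)
        -> return 0
      -> return 1
      fibonacci(n=1)
      -> return 1
    -> return 2
    fibonacci(n=2) -> return 1  (same call as traced above)
  -> return 3
  fibonacci(n=3) -> return 2  (same call as traced above)
-> return 5

Final answer: 5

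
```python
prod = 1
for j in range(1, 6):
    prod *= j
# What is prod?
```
Trace:
  prod=1
  prod=1, j=1
  prod=2, j=2
  prod=6, j=3
  prod=24, j=4
  prod=120, j=5

Final answer: 120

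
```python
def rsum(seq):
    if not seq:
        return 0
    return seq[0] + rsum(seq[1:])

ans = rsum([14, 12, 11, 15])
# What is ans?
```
Call trace:
rsum(seq=[14, 12, 11, 15])
  rsum(seq=[12, 11, 15])
    rsum(seq=[11, 15])
      rsum(seq=[15])
        rsum(seq=[])
        -> return 0
      -> return 15
    -> return 26
  -> return 38
-> return 52

Final answer: 52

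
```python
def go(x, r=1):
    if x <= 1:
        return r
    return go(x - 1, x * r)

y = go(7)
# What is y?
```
Call trace:
go(x=7, r=1)
  go(x=6, r=7)
    go(x=5, r=42)
      go(x=4, r=210)
        go(x=3, r=840)
          go(x=2, r=2520)
            go(x=1, r=5040)
            -> return 5040
          -> return 5040
        -> return 5040
      -> return 5040
    -> return 5040
  -> return 5040
-> return 5040

Final answer: 5040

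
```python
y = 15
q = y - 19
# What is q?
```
Trace:
  y=15
  y=15, q=-4

Final answer: -4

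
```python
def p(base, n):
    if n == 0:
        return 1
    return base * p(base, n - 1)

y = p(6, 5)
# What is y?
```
Call trace:
p(base=6, n=5)
  p(base=6, n=4)
    p(base=6, n=3)
      p(base=6, n=2)
        p(base=6, n=1)
          p(base=6, n=0)
          -> return 1
        -> return 6
      -> return 36
    -> return 216
  -> return 1296
-> return 7776

Final answer: 7776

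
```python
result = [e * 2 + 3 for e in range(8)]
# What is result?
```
Trace:
  e=0
  e=1
  e=2
  e=3
  e=4
  e=5
  e=6
  e=7
  result=[3, 5, 7, 9, 11, 13, 15, 17]

Final answer: [3, 5, 7, 9, 11, 13, 15, 17]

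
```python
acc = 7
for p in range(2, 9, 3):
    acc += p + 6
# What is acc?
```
Trace:
  acc=7
  acc=15, p=2
  acc=26, p=5
  acc=40, p=8

Final answer: 40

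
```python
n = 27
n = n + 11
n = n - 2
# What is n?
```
Trace:
  n=27
  n=38
  n=36

Final answer: 36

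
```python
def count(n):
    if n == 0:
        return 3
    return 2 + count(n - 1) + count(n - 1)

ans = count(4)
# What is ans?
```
Call trace (a repeated sub-call is expanded the first time; later identical calls just restate its return value):
count(n=4)
  count(n=3)
    count(n=2)
      count(n=1)
        count(n=0)
        -> return 3
        count(n=0)
        -> return 3
      -> return 8
      count(n=1) -> return 8  (same call as traced above)
    -> return 18
    count(n=2) -> return 18  (same call as traced above)
  -> return 38
  count(n=3) -> return 38  (same call as traced above)
-> return 78

Final answer: 78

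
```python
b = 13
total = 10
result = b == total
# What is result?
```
Trace:
  b=13
  b=13, total=10
  b=13, total=10, result=False

Final answer: False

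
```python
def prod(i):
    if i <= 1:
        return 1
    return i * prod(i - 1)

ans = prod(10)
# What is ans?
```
Call trace:
prod(i=10)
  prod(i=9)
    prod(i=8)
      prod(i=7)
        prod(i=6)
          prod(i=5)
            prod(i=4)
              prod(i=3)
                prod(i=2)
                  prod(i=1)
                  -> return 1
                -> return 2
              -> return 6
            -> return 24
          -> return 120
        -> return 720
      -> return 5040
    -> return 40320
  -> return 362880
-> return 3628800

Final answer: 3628800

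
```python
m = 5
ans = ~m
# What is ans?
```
Trace:
  m=5
  m=5, ans=-6

Final answer: -6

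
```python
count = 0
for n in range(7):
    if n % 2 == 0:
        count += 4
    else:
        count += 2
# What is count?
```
Trace:
  count=0
  count=4, n=0
  count=6, n=1
  count=10, n=2
  count=12, n=3
  count=16, n=4
  count=18, n=5
  count=22, n=6

Final answer: 22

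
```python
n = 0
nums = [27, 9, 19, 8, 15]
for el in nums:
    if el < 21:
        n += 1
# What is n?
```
Trace:
  n=0
  n=0, el=27
  n=1, el=9
  n=2, el=19
  n=3, el=8
  n=4, el=15

Final answer: 4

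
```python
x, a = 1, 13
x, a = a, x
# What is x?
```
Trace:
  x=1, a=13
  x=13, a=1

Final answer: 13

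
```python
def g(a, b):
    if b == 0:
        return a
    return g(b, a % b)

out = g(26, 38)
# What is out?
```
Call trace:
g(a=26, b=38)
  g(a=38, b=26)
    g(a=26, b=12)
      g(a=12, b=2)
        g(a=2, b=0)
        -> return 2
      -> return 2
    -> return 2
  -> return 2
-> return 2

Final answer: 2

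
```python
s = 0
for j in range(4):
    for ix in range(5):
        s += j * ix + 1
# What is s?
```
Trace:
  s=0
  s=1, j=0, ix=0
  s=2, j=0, ix=1
  s=3, j=0, ix=2
  s=4, j=0, ix=3
  s=5, j=0, ix=4
  s=6, j=1, ix=0
  s=8, j=1, ix=1
  s=11, j=1, ix=2
  s=15, j=1, ix=3
  s=20, j=1, ix=4
  s=21, j=2, ix=0
  s=24, j=2, ix=1
  s=29, j=2, ix=2
  s=36, j=2, ix=3
  s=45, j=2, ix=4
  s=46, j=3, ix=0
  s=50, j=3, ix=1
  s=57, j=3, ix=2
  s=67, j=3, ix=3
  s=80, j=3, ix=4

Final answer: 80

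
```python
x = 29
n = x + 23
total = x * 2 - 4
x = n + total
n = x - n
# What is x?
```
Trace:
  x=29
  x=29, n=52
  x=29, n=52, total=54
  x=106, n=52, total=54
  x=106, n=54, total=54

Final answer: 106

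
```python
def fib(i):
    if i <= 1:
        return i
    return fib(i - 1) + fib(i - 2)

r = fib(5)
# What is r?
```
Call trace (a repeated sub-call is expanded the first time; later identical calls just restate its return value):
fib(i=5)
  fib(i=4)
    fib(i=3)
      fib(i=2)
        fib(i=1)
        -> return 1
        fib(i=0)
        -> return 0
      -> return 1
      fib(i=1)
      -> return 1
    -> return 2
    fib(i=2) -> return 1  (same call as traced above)
  -> return 3
  fib(i=3) -> return 2  (same call as traced above)
-> return 5

Final answer: 5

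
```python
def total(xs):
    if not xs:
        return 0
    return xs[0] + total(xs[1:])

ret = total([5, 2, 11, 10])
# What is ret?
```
Call trace:
total(xs=[5, 2, 11, 10])
  total(xs=[2, 11, 10])
    total(xs=[11, 10])
      total(xs=[10])
        total(xs=[])
        -> return 0
      -> return 10
    -> return 21
  -> return 23
-> return 28

Final answer: 28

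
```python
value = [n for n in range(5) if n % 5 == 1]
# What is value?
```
Trace:
  n=0
  n=1
  n=2
  n=3
  n=4
  value=[1]

Final answer: [1]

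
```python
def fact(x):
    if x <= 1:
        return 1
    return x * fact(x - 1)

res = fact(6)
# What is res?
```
Call trace:
fact(x=6)
  fact(x=5)
    fact(x=4)
      fact(x=3)
        fact(x=2)
          fact(x=1)
          -> return 1
        -> return 2
      -> return 6
    -> return 24
  -> return 120
-> return 720

Final answer: 720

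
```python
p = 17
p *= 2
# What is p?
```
Trace:
  p=17
  p=34

Final answer: 34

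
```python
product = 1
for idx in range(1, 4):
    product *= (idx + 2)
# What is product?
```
Trace:
  product=1
  product=3, idx=1
  product=12, idx=2
  product=60, idx=3

Final answer: 60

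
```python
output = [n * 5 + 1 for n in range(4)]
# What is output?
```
Trace:
  n=0
  n=1
  n=2
  n=3
  output=[1, 6, 11, 16]

Final answer: [1, 6, 11, 16]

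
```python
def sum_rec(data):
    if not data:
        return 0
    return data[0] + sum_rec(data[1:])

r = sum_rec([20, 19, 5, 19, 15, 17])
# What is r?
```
Call trace:
sum_rec(data=[20, 19, 5, 19, 15, 17])
  sum_rec(data=[19, 5, 19, 15, 17])
    sum_rec(data=[5, 19, 15, 17])
      sum_rec(data=[19, 15, 17])
        sum_rec(data=[15, 17])
          sum_rec(data=[17])
            sum_rec(data=[])
            -> return 0
          -> return 17
        -> return 32
      -> return 51
    -> return 56
  -> return 75
-> return 95

Final answer: 95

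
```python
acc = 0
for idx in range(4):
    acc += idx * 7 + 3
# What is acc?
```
Trace:
  acc=0
  acc=3, idx=0
  acc=13, idx=1
  acc=30, idx=2
  acc=54, idx=3

Final answer: 54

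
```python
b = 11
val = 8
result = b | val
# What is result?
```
Trace:
  b=11
  b=11, val=8
  b=11, val=8, result=11

Final answer: 11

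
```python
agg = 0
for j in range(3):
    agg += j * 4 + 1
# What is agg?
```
Trace:
  agg=0
  agg=1, j=0
  agg=6, j=1
  agg=15, j=2

Final answer: 15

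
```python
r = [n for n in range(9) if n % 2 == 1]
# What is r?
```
Trace:
  n=0
  n=1
  n=2
  n=3
  n=4
  n=5
  n=6
  n=7
  n=8
  r=[1, 3, 5, 7]

Final answer: [1, 3, 5, 7]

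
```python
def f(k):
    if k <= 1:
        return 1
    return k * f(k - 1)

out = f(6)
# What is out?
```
Call trace:
f(k=6)
  f(k=5)
    f(k=4)
      f(k=3)
        f(k=2)
          f(k=1)
          -> return 1
        -> return 2
      -> return 6
    -> return 24
  -> return 120
-> return 720

Final answer: 720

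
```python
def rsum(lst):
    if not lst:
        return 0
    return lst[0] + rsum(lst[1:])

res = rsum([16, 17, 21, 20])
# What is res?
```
Call trace:
rsum(lst=[16, 17, 21, 20])
  rsum(lst=[17, 21, 20])
    rsum(lst=[21, 20])
      rsum(lst=[20])
        rsum(lst=[])
        -> return 0
      -> return 20
    -> return 41
  -> return 58
-> return 74

Final answer: 74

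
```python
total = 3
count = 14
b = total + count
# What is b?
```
Trace:
  total=3
  total=3, count=14
  total=3, count=14, b=17

Final answer: 17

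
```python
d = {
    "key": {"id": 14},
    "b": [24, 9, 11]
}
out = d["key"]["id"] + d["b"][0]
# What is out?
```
Trace:
  d={'key': {'id': 14}, 'b': [24, 9, 11]}
  d={'key': {'id': 14}, 'b': [24, 9, 11]}, out=38

Final answer: 38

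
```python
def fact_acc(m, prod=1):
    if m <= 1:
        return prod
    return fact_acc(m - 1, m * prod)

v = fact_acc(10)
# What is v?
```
Call trace:
fact_acc(m=10, prod=1)
  fact_acc(m=9, prod=10)
    fact_acc(m=8, prod=90)
      fact_acc(m=7, prod=720)
        fact_acc(m=6, prod=5040)
          fact_acc(m=5, prod=30240)
            fact_acc(m=4, prod=151200)
              fact_acc(m=3, prod=604800)
                fact_acc(m=2, prod=1814400)
                  fact_acc(m=1, prod=3628800)
                  -> return 3628800
                -> return 3628800
              -> return 3628800
            -> return 3628800
          -> return 3628800
        -> return 3628800
      -> return 3628800
    -> return 3628800
  -> return 3628800
-> return 3628800

Final answer: 3628800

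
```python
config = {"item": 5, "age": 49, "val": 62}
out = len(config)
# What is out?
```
Trace:
  config={'item': 5, 'age': 49, 'val': 62}
  config={'item': 5, 'age': 49, 'val': 62}, out=3

Final answer: 3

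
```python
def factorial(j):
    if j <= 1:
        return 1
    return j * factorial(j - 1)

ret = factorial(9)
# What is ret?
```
Call trace:
factorial(j=9)
  factorial(j=8)
    factorial(j=7)
      factorial(j=6)
        factorial(j=5)
          factorial(j=4)
            factorial(j=3)
              factorial(j=2)
                factorial(j=1)
                -> return 1
              -> return 2
            -> return 6
          -> return 24
        -> return 120
      -> return 720
    -> return 5040
  -> return 40320
-> return 362880

Final answer: 362880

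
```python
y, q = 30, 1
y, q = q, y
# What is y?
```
Trace:
  y=30, q=1
  y=1, q=30

Final answer: 1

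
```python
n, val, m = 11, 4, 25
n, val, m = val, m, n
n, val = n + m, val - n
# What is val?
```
Trace:
  n=11, val=4, m=25
  n=4, val=25, m=11
  n=15, val=21, m=11

Final answer: 21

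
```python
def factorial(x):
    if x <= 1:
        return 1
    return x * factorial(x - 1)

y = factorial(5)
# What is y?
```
Call trace:
factorial(x=5)
  factorial(x=4)
    factorial(x=3)
      factorial(x=2)
        factorial(x=1)
        -> return 1
      -> return 2
    -> return 6
  -> return 24
-> return 120

Final answer: 120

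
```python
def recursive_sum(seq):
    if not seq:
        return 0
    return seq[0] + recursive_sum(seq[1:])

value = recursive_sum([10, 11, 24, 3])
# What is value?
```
Call trace:
recursive_sum(seq=[10, 11, 24, 3])
  recursive_sum(seq=[11, 24, 3])
    recursive_sum(seq=[24, 3])
      recursive_sum(seq=[3])
        recursive_sum(seq=[])
        -> return 0
      -> return 3
    -> return 27
  -> return 38
-> return 48

Final answer: 48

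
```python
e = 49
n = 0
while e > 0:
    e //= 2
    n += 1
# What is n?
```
Trace:
  e=49
  e=49, n=0
  e=24, n=1
  e=12, n=2
  e=6, n=3
  e=3, n=4
  e=1, n=5
  e=0, n=6

Final answer: 6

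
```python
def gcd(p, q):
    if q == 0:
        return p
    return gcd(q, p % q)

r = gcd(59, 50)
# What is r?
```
Call trace:
gcd(p=59, q=50)
  gcd(p=50, q=9)
    gcd(p=9, q=5)
      gcd(p=5, q=4)
        gcd(p=4, q=1)
          gcd(p=1, q=0)
          -> return 1
        -> return 1
      -> return 1
    -> return 1
  -> return 1
-> return 1

Final answer: 1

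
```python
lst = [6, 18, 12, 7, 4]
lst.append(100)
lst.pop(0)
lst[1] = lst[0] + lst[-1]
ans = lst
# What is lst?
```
Trace:
  lst=[6, 18, 12, 7, 4]
  lst=[6, 18, 12, 7, 4, 100]
  lst=[18, 12, 7, 4, 100]
  lst=[18, 118, 7, 4, 100]
  lst=[18, 118, 7, 4, 100], ans=[18, 118, 7, 4, 100]

Final answer: [18, 118, 7, 4, 100]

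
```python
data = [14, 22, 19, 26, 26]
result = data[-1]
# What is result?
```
Trace:
  data=[14, 22, 19, 26, 26]
  data=[14, 22, 19, 26, 26], result=26

Final answer: 26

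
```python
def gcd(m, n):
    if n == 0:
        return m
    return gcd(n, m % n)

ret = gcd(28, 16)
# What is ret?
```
Call trace:
gcd(m=28, n=16)
  gcd(m=16, n=12)
    gcd(m=12, n=4)
      gcd(m=4, n=0)
      -> return 4
    -> return 4
  -> return 4
-> return 4

Final answer: 4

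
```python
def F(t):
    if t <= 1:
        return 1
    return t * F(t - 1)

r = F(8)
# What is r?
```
Call trace:
F(t=8)
  F(t=7)
    F(t=6)
      F(t=5)
        F(t=4)
          F(t=3)
            F(t=2)
              F(t=1)
              -> return 1
            -> return 2
          -> return 6
        -> return 24
      -> return 120
    -> return 720
  -> return 5040
-> return 40320

Final answer: 40320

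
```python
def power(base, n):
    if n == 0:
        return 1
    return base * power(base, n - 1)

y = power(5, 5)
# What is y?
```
Call trace:
power(base=5, n=5)
  power(base=5, n=4)
    power(base=5, n=3)
      power(base=5, n=2)
        power(base=5, n=1)
          power(base=5, n=0)
          -> return 1
        -> return 5
      -> return 25
    -> return 125
  -> return 625
-> return 3125

Final answer: 3125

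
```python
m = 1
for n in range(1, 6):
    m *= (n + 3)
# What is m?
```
Trace:
  m=1
  m=4, n=1
  m=20, n=2
  m=120, n=3
  m=840, n=4
  m=6720, n=5

Final answer: 6720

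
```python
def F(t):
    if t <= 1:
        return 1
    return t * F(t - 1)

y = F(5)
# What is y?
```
Call trace:
F(t=5)
  F(t=4)
    F(t=3)
      F(t=2)
        F(t=1)
        -> return 1
      -> return 2
    -> return 6
  -> return 24
-> return 120

Final answer: 120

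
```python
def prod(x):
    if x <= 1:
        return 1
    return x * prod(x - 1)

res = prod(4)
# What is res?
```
Call trace:
prod(x=4)
  prod(x=3)
    prod(x=2)
      prod(x=1)
      -> return 1
    -> return 2
  -> return 6
-> return 24

Final answer: 24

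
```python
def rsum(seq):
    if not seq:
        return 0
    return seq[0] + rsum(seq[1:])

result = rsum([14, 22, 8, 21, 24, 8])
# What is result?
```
Call trace:
rsum(seq=[14, 22, 8, 21, 24, 8])
  rsum(seq=[22, 8, 21, 24, 8])
    rsum(seq=[8, 21, 24, 8])
      rsum(seq=[21, 24, 8])
        rsum(seq=[24, 8])
          rsum(seq=[8])
            rsum(seq=[])
            -> return 0
          -> return 8
        -> return 32
      -> return 53
    -> return 61
  -> return 83
-> return 97

Final answer: 97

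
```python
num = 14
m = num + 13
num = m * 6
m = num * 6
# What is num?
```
Trace:
  num=14
  num=14, m=27
  num=162, m=27
  num=162, m=972

Final answer: 162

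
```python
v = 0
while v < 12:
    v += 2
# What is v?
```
Trace:
  v=0
  v=2
  v=4
  v=6
  v=8
  v=10
  v=12

Final answer: 12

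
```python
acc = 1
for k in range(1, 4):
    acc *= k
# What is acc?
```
Trace:
  acc=1
  acc=1, k=1
  acc=2, k=2
  acc=6, k=3

Final answer: 6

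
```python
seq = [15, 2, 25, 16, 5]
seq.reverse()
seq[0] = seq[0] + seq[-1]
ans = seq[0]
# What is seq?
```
Trace:
  seq=[15, 2, 25, 16, 5]
  seq=[5, 16, 25, 2, 15]
  seq=[20, 16, 25, 2, 15]
  seq=[20, 16, 25, 2, 15], ans=20

Final answer: [20, 16, 25, 2, 15]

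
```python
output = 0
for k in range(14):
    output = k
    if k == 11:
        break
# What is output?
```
Trace:
  output=0
  output=0, k=0
  output=1, k=1
  output=2, k=2
  output=3, k=3
  output=4, k=4
  output=5, k=5
  output=6, k=6
  output=7, k=7
  output=8, k=8
  output=9, k=9
  output=10, k=10
  output=11, k=11

Final answer: 11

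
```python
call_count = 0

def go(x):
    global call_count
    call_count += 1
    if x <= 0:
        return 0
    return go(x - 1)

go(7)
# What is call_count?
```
Call trace:
go(x=7)
  go(x=6)
    go(x=5)
      go(x=4)
        go(x=3)
          go(x=2)
            go(x=1)
              go(x=0)
              -> return 0
            -> return 0
          -> return 0
        -> return 0
      -> return 0
    -> return 0
  -> return 0
-> return 0

call_count is incremented once per call. go is entered once for each x = 7, 6, 5, 4, 3, 2, 1, 0 (the x <= 0 call returns without recursing), i.e. 7 + 1 calls.
call_count = 8

Final answer: 8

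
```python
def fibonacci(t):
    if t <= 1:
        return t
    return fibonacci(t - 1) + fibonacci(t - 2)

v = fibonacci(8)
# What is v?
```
Call trace (a repeated sub-call is expanded the first time; later identical calls just restate its return value):
fibonacci(t=8)
  fibonacci(t=7)
    fibonacci(t=6)
      fibonacci(t=5)
        fibonacci(t=4)
          fibonacci(t=3)
            fibonacci(t=2)
              fibonacci(t=1)
              -> return 1
              fibonacci(t=0)
              -> return 0
            -> return 1
            fibonacci(t=1)
            -> return 1
          -> return 2
          fibonacci(t=2) -> return 1  (same call as traced above)
        -> return 3
        fibonacci(t=3) -> return 2  (same call as traced above)
      -> return 5
      fibonacci(t=4) -> return 3  (same call as traced above)
    -> return 8
    fibonacci(t=5) -> return 5  (same call as traced above)
  -> return 13
  fibonacci(t=6) -> return 8  (same call as traced above)
-> return 21

Final answer: 21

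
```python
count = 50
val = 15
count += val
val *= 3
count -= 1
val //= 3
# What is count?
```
Trace:
  count=50
  count=50, val=15
  count=65, val=15
  count=65, val=45
  count=64, val=45
  count=64, val=15

Final answer: 64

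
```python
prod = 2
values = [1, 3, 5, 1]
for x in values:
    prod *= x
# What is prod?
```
Trace:
  prod=2
  prod=2, x=1
  prod=6, x=3
  prod=30, x=5
  prod=30, x=1

Final answer: 30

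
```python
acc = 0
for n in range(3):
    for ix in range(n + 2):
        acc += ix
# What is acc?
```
Trace:
  acc=0
  acc=0, n=0, ix=0
  acc=1, n=0, ix=1
  acc=1, n=1, ix=0
  acc=2, n=1, ix=1
  acc=4, n=1, ix=2
  acc=4, n=2, ix=0
  acc=5, n=2, ix=1
  acc=7, n=2, ix=2
  acc=10, n=2, ix=3

Final answer: 10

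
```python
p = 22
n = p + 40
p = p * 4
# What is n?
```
Trace:
  p=22
  p=22, n=62
  p=88, n=62

Final answer: 62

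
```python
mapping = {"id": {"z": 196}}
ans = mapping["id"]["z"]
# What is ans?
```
Trace:
  mapping={'id': {'z': 196}}
  mapping={'id': {'z': 196}}, ans=196

Final answer: 196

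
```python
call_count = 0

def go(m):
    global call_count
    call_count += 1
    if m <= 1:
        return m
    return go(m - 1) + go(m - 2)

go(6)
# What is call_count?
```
Call trace (a repeated sub-call is expanded the first time; later identical calls just restate its return value):
go(m=6)
  go(m=5)
    go(m=4)
      go(m=3)
        go(m=2)
          go(m=1)
          -> return 1
          go(m=0)
          -> return 0
        -> return 1
        go(m=1)
        -> return 1
      -> return 2
      go(m=2) -> return 1  (same call as traced above)
    -> return 3
    go(m=3) -> return 2  (same call as traced above)
  -> return 5
  go(m=4) -> return 3  (same call as traced above)
-> return 8

call_count is incremented once per call, so count the calls in each subtree. Let C(m) = number of calls made by go(m).
C(0) = C(1) = 1 (base case, no recursion); C(m) = 1 + C(m - 1) + C(m - 2) otherwise.
C(2) = 1 + C(1) + C(0) = 1 + 1 + 1 = 3
C(3) = 1 + C(2) + C(1) = 1 + 3 + 1 = 5
C(4) = 1 + C(3) + C(2) = 1 + 5 + 3 = 9
C(5) = 1 + C(4) + C(3) = 1 + 9 + 5 = 15
C(6) = 1 + C(5) + C(4) = 1 + 15 + 9 = 25
call_count = C(6) = 25

Final answer: 25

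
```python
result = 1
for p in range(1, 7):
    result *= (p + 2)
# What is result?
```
Trace:
  result=1
  result=3, p=1
  result=12, p=2
  result=60, p=3
  result=360, p=4
  result=2520, p=5
  result=20160, p=6

Final answer: 20160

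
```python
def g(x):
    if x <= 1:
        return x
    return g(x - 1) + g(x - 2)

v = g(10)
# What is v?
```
Call trace (a repeated sub-call is expanded the first time; later identical calls just restate its return value):
g(x=10)
  g(x=9)
    g(x=8)
      g(x=7)
        g(x=6)
          g(x=5)
            g(x=4)
              g(x=3)
                g(x=2)
                  g(x=1)
                  -> return 1
                  g(x=0)
                  -> return 0
                -> return 1
                g(x=1)
                -> return 1
              -> return 2
              g(x=2) -> return 1  (same call as traced above)
            -> return 3
            g(x=3) -> return 2  (same call as traced above)
          -> return 5
          g(x=4) -> return 3  (same call as traced above)
        -> return 8
        g(x=5) -> return 5  (same call as traced above)
      -> return 13
      g(x=6) -> return 8  (same call as traced above)
    -> return 21
    g(x=7) -> return 13  (same call as traced above)
  -> return 34
  g(x=8) -> return 21  (same call as traced above)
-> return 55

Final answer: 55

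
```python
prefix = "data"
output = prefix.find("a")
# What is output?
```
Trace:
  prefix='data'
  prefix='data', output=1

Final answer: 1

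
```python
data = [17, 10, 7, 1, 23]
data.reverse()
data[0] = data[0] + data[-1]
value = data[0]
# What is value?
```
Trace:
  data=[17, 10, 7, 1, 23]
  data=[23, 1, 7, 10, 17]
  data=[40, 1, 7, 10, 17]
  data=[40, 1, 7, 10, 17], value=40

Final answer: 40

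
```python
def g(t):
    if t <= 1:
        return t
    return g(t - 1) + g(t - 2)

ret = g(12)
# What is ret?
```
Call trace (a repeated sub-call is expanded the first time; later identical calls just restate its return value):
g(t=12)
  g(t=11)
    g(t=10)
      g(t=9)
        g(t=8)
          g(t=7)
            g(t=6)
              g(t=5)
                g(t=4)
                  g(t=3)
                    g(t=2)
                      g(t=1)
                      -> return 1
                      g(t=0)
                      -> return 0
                    -> return 1
                    g(t=1)
                    -> return 1
                  -> return 2
                  g(t=2) -> return 1  (same call as traced above)
                -> return 3
                g(t=3) -> return 2  (same call as traced above)
              -> return 5
              g(t=4) -> return 3  (same call as traced above)
            -> return 8
            g(t=5) -> return 5  (same call as traced above)
          -> return 13
          g(t=6) -> return 8  (same call as traced above)
        -> return 21
        g(t=7) -> return 13  (same call as traced above)
      -> return 34
      g(t=8) -> return 21  (same call as traced above)
    -> return 55
    g(t=9) -> return 34  (same call as traced above)
  -> return 89
  g(t=10) -> return 55  (same call as traced above)
-> return 144

Final answer: 144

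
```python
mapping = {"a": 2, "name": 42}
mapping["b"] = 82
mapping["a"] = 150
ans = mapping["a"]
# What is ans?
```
Trace:
  mapping={'a': 2, 'name': 42}
  mapping={'a': 2, 'name': 42, 'b': 82}
  mapping={'a': 150, 'name': 42, 'b': 82}
  mapping={'a': 150, 'name': 42, 'b': 82}, ans=150

Final answer: 150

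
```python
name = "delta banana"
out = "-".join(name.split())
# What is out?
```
Trace:
  name='delta banana'
  name='delta banana', out='delta-banana'

Final answer: 'delta-banana'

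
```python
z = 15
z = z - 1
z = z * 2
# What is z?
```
Trace:
  z=15
  z=14
  z=28

Final answer: 28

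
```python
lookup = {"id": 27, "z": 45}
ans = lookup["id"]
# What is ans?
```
Trace:
  lookup={'id': 27, 'z': 45}
  lookup={'id': 27, 'z': 45}, ans=27

Final answer: 27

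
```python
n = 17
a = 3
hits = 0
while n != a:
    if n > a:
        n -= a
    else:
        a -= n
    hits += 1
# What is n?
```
Trace:
  n=17
  n=17, a=3
  n=17, a=3, hits=0
  n=14, a=3, hits=1
  n=11, a=3, hits=2
  n=8, a=3, hits=3
  n=5, a=3, hits=4
  n=2, a=3, hits=5
  n=2, a=1, hits=6
  n=1, a=1, hits=7

Final answer: 1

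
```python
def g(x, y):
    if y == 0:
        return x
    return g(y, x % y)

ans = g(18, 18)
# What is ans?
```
Call trace:
g(x=18, y=18)
  g(x=18, y=0)
  -> return 18
-> return 18

Final answer: 18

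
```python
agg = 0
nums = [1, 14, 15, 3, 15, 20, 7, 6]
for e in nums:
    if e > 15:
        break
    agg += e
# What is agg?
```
Trace:
  agg=0
  agg=1, e=1
  agg=15, e=14
  agg=30, e=15
  agg=33, e=3
  agg=48, e=15
  agg=48, e=20

Final answer: 48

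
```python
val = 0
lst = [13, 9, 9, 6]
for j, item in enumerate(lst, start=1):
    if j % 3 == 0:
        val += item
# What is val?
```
Trace:
  val=0
  val=0, j=1, item=13
  val=0, j=2, item=9
  val=9, j=3, item=9
  val=9, j=4, item=6

Final answer: 9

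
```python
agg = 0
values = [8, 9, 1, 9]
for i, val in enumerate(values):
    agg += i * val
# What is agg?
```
Trace:
  agg=0
  agg=0, i=0, val=8
  agg=9, i=1, val=9
  agg=11, i=2, val=1
  agg=38, i=3, val=9

Final answer: 38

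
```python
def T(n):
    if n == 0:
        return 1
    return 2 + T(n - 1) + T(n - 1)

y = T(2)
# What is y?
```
Call trace (a repeated sub-call is expanded the first time; later identical calls just restate its return value):
T(n=2)
  T(n=1)
    T(n=0)
    -> return 1
    T(n=0)
    -> return 1
  -> return 4
  T(n=1) -> return 4  (same call as traced above)
-> return 10

Final answer: 10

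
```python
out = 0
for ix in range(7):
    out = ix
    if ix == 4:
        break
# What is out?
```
Trace:
  out=0
  out=0, ix=0
  out=1, ix=1
  out=2, ix=2
  out=3, ix=3
  out=4, ix=4

Final answer: 4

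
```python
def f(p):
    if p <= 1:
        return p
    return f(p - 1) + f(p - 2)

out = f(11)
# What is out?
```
Call trace (a repeated sub-call is expanded the first time; later identical calls just restate its return value):
f(p=11)
  f(p=10)
    f(p=9)
      f(p=8)
        f(p=7)
          f(p=6)
            f(p=5)
              f(p=4)
                f(p=3)
                  f(p=2)
                    f(p=1)
                    -> return 1
                    f(p=0)
                    -> return 0
                  -> return 1
                  f(p=1)
                  -> return 1
                -> return 2
                f(p=2) -> return 1  (same call as traced above)
              -> return 3
              f(p=3) -> return 2  (same call as traced above)
            -> return 5
            f(p=4) -> return 3  (same call as traced above)
          -> return 8
          f(p=5) -> return 5  (same call as traced above)
        -> return 13
        f(p=6) -> return 8  (same call as traced above)
      -> return 21
      f(p=7) -> return 13  (same call as traced above)
    -> return 34
    f(p=8) -> return 21  (same call as traced above)
  -> return 55
  f(p=9) -> return 34  (same call as traced above)
-> return 89

Final answer: 89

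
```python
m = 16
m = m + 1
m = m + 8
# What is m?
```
Trace:
  m=16
  m=17
  m=25

Final answer: 25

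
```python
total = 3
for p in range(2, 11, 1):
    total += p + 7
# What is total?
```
Trace:
  total=3
  total=12, p=2
  total=22, p=3
  total=33, p=4
  total=45, p=5
  total=58, p=6
  total=72, p=7
  total=87, p=8
  total=103, p=9
  total=120, p=10

Final answer: 120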